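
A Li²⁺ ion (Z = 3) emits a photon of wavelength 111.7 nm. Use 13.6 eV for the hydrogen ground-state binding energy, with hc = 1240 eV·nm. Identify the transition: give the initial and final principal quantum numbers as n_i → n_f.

The photon energy is ΔE = hc/λ = 1240 / 111.7 = 11.10 eV.
With Z = 3, ΔE = 122.4 × (1/n_f² − 1/n_i²), so 1/n_f² − 1/n_i² = 0.09070.
Trying n_f = 3 gives 1/n_i² = 0.02042, i.e. n_i ≈ 7; this pair matches.

n_i = 7, n_f = 3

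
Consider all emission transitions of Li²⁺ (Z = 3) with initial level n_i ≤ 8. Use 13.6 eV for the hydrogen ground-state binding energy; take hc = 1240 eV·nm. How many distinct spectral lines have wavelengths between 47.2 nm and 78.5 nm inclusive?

Enumerate all n_i → n_f pairs with 1 ≤ n_f < n_i ≤ 8 and compute λ = 1240 / [13.6·9·(1/n_f² − 1/n_i²)].
Lines falling in [47.2, 78.5] nm: 5→2 (48.24 nm), 4→2 (54.03 nm), 3→2 (72.94 nm).

3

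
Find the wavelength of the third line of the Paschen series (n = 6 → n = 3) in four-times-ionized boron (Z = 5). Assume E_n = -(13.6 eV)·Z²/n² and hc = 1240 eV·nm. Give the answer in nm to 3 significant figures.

The Paschen series terminates on n_f = 3; the third line has n_i = 3+3 = 6.
ΔE = 340.0 × (1/3² − 1/6²) = 28.33 eV.
λ = 1240 / 28.33 = 43.8 nm.

43.8 nm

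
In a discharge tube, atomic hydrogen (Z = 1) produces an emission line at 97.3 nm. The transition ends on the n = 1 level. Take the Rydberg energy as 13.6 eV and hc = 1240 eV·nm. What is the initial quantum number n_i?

The photon energy is ΔE = hc/λ = 1240 / 97.3 = 12.74 eV.
With Z = 1, ΔE = 13.60 × (1/n_f² − 1/n_i²), so 1/n_f² − 1/n_i² = 0.9371.
With n_f = 1: 1/n_i² = 1/1 − 0.9371 = 0.06293, so n_i ≈ 3.99.

n_i = 4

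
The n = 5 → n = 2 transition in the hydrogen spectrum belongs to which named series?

Balmer

The series is set by the lower level: n_f = 2 is the Balmer series.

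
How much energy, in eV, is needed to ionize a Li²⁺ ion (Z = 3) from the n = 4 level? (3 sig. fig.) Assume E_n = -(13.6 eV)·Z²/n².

E_n = −13.6 Z²/n² = −122.4/n² eV for Z = 3.
E_4 = −122.4/16 = −7.65 eV, so ionization (to E = 0) requires 7.65 eV.

7.65 eV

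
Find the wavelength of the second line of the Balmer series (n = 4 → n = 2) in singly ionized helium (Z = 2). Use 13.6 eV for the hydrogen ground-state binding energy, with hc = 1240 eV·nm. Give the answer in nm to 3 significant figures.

122 nm

The Balmer series terminates on n_f = 2; the second line has n_i = 2+2 = 4.
ΔE = 54.40 × (1/2² − 1/4²) = 10.20 eV.
λ = 1240 / 10.20 = 122 nm.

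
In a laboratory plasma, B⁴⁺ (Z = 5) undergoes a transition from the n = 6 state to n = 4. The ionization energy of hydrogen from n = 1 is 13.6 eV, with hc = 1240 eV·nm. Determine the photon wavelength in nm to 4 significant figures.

105.0 nm

For Z = 5 the level energies scale as Z², so the effective Rydberg energy is 13.6 × 25 = 340.0 eV.
ΔE = 340.0 × (1/4² − 1/6²) = 340.0 × 0.03472 = 11.81 eV.
λ = hc/ΔE = 1240 / 11.81 = 105.0 nm.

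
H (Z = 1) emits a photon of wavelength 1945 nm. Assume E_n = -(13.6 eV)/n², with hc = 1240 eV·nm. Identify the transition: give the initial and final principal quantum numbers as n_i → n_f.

The photon energy is ΔE = hc/λ = 1240 / 1945 = 0.6375 eV.
With Z = 1, ΔE = 13.60 × (1/n_f² − 1/n_i²), so 1/n_f² − 1/n_i² = 0.04688.
Trying n_f = 4 gives 1/n_i² = 0.01562, i.e. n_i ≈ 8; this pair matches.

n_i = 8, n_f = 4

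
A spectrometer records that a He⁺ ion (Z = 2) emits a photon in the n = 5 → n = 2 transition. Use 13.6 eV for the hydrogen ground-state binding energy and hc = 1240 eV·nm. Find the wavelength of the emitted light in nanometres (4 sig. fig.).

For Z = 2 the level energies scale as Z², so the effective Rydberg energy is 13.6 × 4 = 54.40 eV.
ΔE = 54.40 × (1/2² − 1/5²) = 54.40 × 0.2100 = 11.42 eV.
λ = hc/ΔE = 1240 / 11.42 = 108.5 nm.

108.5 nm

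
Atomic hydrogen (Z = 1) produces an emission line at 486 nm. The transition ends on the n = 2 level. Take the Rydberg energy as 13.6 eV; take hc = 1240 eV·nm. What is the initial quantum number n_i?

n_i = 4

The photon energy is ΔE = hc/λ = 1240 / 486 = 2.551 eV.
With Z = 1, ΔE = 13.60 × (1/n_f² − 1/n_i²), so 1/n_f² − 1/n_i² = 0.1876.
With n_f = 2: 1/n_i² = 1/4 − 0.1876 = 0.06239, so n_i ≈ 4.00.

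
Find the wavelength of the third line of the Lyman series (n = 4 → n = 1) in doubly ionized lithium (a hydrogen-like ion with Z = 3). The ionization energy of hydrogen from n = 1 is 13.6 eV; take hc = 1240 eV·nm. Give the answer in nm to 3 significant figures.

10.8 nm

The Lyman series terminates on n_f = 1; the third line has n_i = 1+3 = 4.
ΔE = 122.4 × (1/1² − 1/4²) = 114.8 eV.
λ = 1240 / 114.8 = 10.8 nm.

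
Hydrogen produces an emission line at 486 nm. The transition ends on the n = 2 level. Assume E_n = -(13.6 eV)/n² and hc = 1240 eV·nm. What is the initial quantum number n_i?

n_i = 4

The photon energy is ΔE = hc/λ = 1240 / 486 = 2.551 eV.
With Z = 1, ΔE = 13.60 × (1/n_f² − 1/n_i²), so 1/n_f² − 1/n_i² = 0.1876.
With n_f = 2: 1/n_i² = 1/4 − 0.1876 = 0.06239, so n_i ≈ 4.00.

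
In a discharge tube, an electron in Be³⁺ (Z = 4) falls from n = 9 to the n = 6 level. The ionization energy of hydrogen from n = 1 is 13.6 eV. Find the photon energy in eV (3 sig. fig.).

3.36 eV

The Bohr energies scale as Z², so for Z = 4: E_n = −217.6/n² eV.
E_9 = −217.6/81 = −2.686 eV and E_6 = −217.6/36 = −6.044 eV.
The photon energy is |E_9 − E_6| = 3.36 eV.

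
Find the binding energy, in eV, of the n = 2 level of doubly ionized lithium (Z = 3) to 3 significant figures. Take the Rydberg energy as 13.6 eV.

E_n = −13.6 Z²/n² = −122.4/n² eV for Z = 3.
E_2 = −122.4/4 = −30.6 eV, so ionization (to E = 0) requires 30.6 eV.

30.6 eV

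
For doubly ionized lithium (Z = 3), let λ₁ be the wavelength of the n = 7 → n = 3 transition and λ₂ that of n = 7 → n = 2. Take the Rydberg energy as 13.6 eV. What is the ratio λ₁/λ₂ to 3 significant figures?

λ ∝ 1/ΔE ∝ 1/(1/n_f² − 1/n_i²), and the Z² and hc factors cancel in the ratio.
λ₁/λ₂ = (1/2² − 1/7²)/(1/3² − 1/7²) = 0.2296/0.09070 = 2.53.

2.53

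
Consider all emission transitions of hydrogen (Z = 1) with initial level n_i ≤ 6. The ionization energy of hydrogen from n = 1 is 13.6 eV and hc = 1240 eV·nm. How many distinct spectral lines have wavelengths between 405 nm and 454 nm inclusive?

2

Enumerate all n_i → n_f pairs with 1 ≤ n_f < n_i ≤ 6 and compute λ = 1240 / [13.6·1·(1/n_f² − 1/n_i²)].
Lines falling in [405, 454] nm: 6→2 (410.3 nm), 5→2 (434.2 nm).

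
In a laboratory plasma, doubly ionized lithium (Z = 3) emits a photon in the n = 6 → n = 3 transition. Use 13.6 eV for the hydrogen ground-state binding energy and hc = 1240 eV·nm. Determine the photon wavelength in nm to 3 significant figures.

122 nm

For Z = 3 the level energies scale as Z², so the effective Rydberg energy is 13.6 × 9 = 122.4 eV.
ΔE = 122.4 × (1/3² − 1/6²) = 122.4 × 0.08333 = 10.20 eV.
λ = hc/ΔE = 1240 / 10.20 = 122 nm.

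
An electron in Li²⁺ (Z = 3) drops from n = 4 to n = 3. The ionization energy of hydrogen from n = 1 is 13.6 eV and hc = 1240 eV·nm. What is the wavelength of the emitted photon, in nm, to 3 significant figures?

208 nm

For Z = 3 the level energies scale as Z², so the effective Rydberg energy is 13.6 × 9 = 122.4 eV.
ΔE = 122.4 × (1/3² − 1/4²) = 122.4 × 0.04861 = 5.950 eV.
λ = hc/ΔE = 1240 / 5.950 = 208 nm.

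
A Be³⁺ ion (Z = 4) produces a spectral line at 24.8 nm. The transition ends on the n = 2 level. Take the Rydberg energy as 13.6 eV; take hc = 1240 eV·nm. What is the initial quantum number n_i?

The photon energy is ΔE = hc/λ = 1240 / 24.8 = 50.00 eV.
With Z = 4, ΔE = 217.6 × (1/n_f² − 1/n_i²), so 1/n_f² − 1/n_i² = 0.2298.
With n_f = 2: 1/n_i² = 1/4 − 0.2298 = 0.02022, so n_i ≈ 7.03.

n_i = 7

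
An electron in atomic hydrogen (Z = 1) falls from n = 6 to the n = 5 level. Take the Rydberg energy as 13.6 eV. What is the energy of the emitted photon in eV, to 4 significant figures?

E_6 = −13.60/36 = −0.3778 eV and E_5 = −13.60/25 = −0.5440 eV.
The photon energy is |E_6 − E_5| = 0.1662 eV.

0.1662 eV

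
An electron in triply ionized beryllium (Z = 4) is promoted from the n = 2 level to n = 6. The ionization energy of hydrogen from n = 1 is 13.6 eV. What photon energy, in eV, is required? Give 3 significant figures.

48.4 eV

The Bohr energies scale as Z², so for Z = 4: E_n = −217.6/n² eV.
E_6 = −217.6/36 = −6.044 eV and E_2 = −217.6/4 = −54.40 eV.
The photon energy is |E_6 − E_2| = 48.4 eV.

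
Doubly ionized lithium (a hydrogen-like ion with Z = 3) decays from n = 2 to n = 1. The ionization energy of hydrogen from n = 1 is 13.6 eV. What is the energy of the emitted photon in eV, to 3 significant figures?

The Bohr energies scale as Z², so for Z = 3: E_n = −122.4/n² eV.
E_2 = −122.4/4 = −30.60 eV and E_1 = −122.4/1 = −122.4 eV.
The photon energy is |E_2 − E_1| = 91.8 eV.

91.8 eV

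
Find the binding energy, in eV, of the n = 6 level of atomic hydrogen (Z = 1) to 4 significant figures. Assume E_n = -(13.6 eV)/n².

E_6 = −13.60/36 = −0.3778 eV, so ionization (to E = 0) requires 0.3778 eV.

0.3778 eV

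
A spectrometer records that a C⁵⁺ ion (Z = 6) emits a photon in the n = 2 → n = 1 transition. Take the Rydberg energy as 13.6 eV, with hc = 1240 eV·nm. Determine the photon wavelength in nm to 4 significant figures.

For Z = 6 the level energies scale as Z², so the effective Rydberg energy is 13.6 × 36 = 489.6 eV.
ΔE = 489.6 × (1/1² − 1/2²) = 489.6 × 0.7500 = 367.2 eV.
λ = hc/ΔE = 1240 / 367.2 = 3.377 nm.

3.377 nm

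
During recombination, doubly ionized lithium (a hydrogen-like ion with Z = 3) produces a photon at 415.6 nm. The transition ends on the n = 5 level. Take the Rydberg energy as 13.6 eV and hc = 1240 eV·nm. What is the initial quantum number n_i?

n_i = 8

The photon energy is ΔE = hc/λ = 1240 / 415.6 = 2.984 eV.
With Z = 3, ΔE = 122.4 × (1/n_f² − 1/n_i²), so 1/n_f² − 1/n_i² = 0.02438.
With n_f = 5: 1/n_i² = 1/25 − 0.02438 = 0.01562, so n_i ≈ 8.00.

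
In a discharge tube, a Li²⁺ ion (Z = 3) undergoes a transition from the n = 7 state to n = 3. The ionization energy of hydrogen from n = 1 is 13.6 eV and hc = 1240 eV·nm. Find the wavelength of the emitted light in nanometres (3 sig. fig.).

112 nm

For Z = 3 the level energies scale as Z², so the effective Rydberg energy is 13.6 × 9 = 122.4 eV.
ΔE = 122.4 × (1/3² − 1/7²) = 122.4 × 0.09070 = 11.10 eV.
λ = hc/ΔE = 1240 / 11.10 = 112 nm.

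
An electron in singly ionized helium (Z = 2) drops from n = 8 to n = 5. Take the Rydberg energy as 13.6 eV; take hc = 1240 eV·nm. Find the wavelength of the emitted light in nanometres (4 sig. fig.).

For Z = 2 the level energies scale as Z², so the effective Rydberg energy is 13.6 × 4 = 54.40 eV.
ΔE = 54.40 × (1/5² − 1/8²) = 54.40 × 0.02438 = 1.326 eV.
λ = hc/ΔE = 1240 / 1.326 = 935.1 nm.

935.1 nm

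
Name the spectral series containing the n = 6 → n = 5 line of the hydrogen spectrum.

Pfund

The series is set by the lower level: n_f = 5 is the Pfund series.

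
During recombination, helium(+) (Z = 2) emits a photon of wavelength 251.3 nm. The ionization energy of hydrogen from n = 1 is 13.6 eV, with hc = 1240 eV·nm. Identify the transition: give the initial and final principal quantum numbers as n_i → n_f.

The photon energy is ΔE = hc/λ = 1240 / 251.3 = 4.934 eV.
With Z = 2, ΔE = 54.40 × (1/n_f² − 1/n_i²), so 1/n_f² − 1/n_i² = 0.09070.
Trying n_f = 3 gives 1/n_i² = 0.02041, i.e. n_i ≈ 7; this pair matches.

n_i = 7, n_f = 3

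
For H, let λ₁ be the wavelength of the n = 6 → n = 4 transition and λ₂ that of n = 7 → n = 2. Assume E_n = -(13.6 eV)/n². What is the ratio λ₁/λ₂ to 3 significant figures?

λ ∝ 1/ΔE ∝ 1/(1/n_f² − 1/n_i²), and the Z² and hc factors cancel in the ratio.
λ₁/λ₂ = (1/2² − 1/7²)/(1/4² − 1/6²) = 0.2296/0.03472 = 6.61.

6.61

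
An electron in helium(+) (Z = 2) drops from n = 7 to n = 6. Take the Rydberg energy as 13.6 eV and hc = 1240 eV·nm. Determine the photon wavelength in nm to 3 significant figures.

For Z = 2 the level energies scale as Z², so the effective Rydberg energy is 13.6 × 4 = 54.40 eV.
ΔE = 54.40 × (1/6² − 1/7²) = 54.40 × 0.007370 = 0.4009 eV.
λ = hc/ΔE = 1240 / 0.4009 = 3090 nm.

3090 nm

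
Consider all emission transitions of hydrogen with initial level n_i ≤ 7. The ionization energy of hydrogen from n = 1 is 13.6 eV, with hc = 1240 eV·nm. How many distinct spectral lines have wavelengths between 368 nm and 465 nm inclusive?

3

Enumerate all n_i → n_f pairs with 1 ≤ n_f < n_i ≤ 7 and compute λ = 1240 / [13.6·1·(1/n_f² − 1/n_i²)].
Lines falling in [368, 465] nm: 7→2 (397.1 nm), 6→2 (410.3 nm), 5→2 (434.2 nm).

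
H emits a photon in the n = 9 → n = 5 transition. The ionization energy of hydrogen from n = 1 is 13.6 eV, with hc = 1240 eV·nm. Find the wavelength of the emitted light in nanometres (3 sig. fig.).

ΔE = 13.60 × (1/5² − 1/9²) = 13.60 × 0.02765 = 0.3761 eV.
λ = hc/ΔE = 1240 / 0.3761 = 3300 nm.

3300 nm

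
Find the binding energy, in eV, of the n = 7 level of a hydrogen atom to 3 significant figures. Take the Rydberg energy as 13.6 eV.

0.278 eV

E_7 = −13.60/49 = −0.278 eV, so ionization (to E = 0) requires 0.278 eV.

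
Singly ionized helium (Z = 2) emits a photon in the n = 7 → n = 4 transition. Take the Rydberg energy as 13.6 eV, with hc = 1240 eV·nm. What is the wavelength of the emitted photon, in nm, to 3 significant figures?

For Z = 2 the level energies scale as Z², so the effective Rydberg energy is 13.6 × 4 = 54.40 eV.
ΔE = 54.40 × (1/4² − 1/7²) = 54.40 × 0.04209 = 2.290 eV.
λ = hc/ΔE = 1240 / 2.290 = 542 nm.

542 nm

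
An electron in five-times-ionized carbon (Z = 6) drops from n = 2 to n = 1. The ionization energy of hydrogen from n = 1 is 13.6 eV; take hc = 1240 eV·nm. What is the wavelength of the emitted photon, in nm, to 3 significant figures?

3.38 nm

For Z = 6 the level energies scale as Z², so the effective Rydberg energy is 13.6 × 36 = 489.6 eV.
ΔE = 489.6 × (1/1² − 1/2²) = 489.6 × 0.7500 = 367.2 eV.
λ = hc/ΔE = 1240 / 367.2 = 3.38 nm.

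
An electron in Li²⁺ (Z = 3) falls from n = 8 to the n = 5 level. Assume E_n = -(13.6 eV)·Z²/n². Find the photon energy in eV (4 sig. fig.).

The Bohr energies scale as Z², so for Z = 3: E_n = −122.4/n² eV.
E_8 = −122.4/64 = −1.913 eV and E_5 = −122.4/25 = −4.896 eV.
The photon energy is |E_8 − E_5| = 2.984 eV.

2.984 eV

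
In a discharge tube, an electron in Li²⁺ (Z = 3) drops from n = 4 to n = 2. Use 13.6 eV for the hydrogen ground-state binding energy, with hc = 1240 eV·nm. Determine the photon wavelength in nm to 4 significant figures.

For Z = 3 the level energies scale as Z², so the effective Rydberg energy is 13.6 × 9 = 122.4 eV.
ΔE = 122.4 × (1/2² − 1/4²) = 122.4 × 0.1875 = 22.95 eV.
λ = hc/ΔE = 1240 / 22.95 = 54.03 nm.

54.03 nm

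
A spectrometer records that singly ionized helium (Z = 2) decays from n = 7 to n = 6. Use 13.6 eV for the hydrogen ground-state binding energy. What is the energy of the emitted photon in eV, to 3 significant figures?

The Bohr energies scale as Z², so for Z = 2: E_n = −54.40/n² eV.
E_7 = −54.40/49 = −1.110 eV and E_6 = −54.40/36 = −1.511 eV.
The photon energy is |E_7 − E_6| = 0.401 eV.

0.401 eV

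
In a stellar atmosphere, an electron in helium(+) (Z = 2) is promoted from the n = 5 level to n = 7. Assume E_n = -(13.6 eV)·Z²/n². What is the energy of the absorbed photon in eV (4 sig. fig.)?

1.066 eV

The Bohr energies scale as Z², so for Z = 2: E_n = −54.40/n² eV.
E_7 = −54.40/49 = −1.110 eV and E_5 = −54.40/25 = −2.176 eV.
The photon energy is |E_7 − E_5| = 1.066 eV.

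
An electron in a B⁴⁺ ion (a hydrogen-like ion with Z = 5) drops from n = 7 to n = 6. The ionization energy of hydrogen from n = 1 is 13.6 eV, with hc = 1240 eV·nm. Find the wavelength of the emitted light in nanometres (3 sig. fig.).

495 nm

For Z = 5 the level energies scale as Z², so the effective Rydberg energy is 13.6 × 25 = 340.0 eV.
ΔE = 340.0 × (1/6² − 1/7²) = 340.0 × 0.007370 = 2.506 eV.
λ = hc/ΔE = 1240 / 2.506 = 495 nm.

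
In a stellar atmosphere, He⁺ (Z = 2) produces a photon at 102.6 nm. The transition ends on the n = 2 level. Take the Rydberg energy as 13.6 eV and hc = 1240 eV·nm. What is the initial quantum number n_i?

n_i = 6

The photon energy is ΔE = hc/λ = 1240 / 102.6 = 12.09 eV.
With Z = 2, ΔE = 54.40 × (1/n_f² − 1/n_i²), so 1/n_f² − 1/n_i² = 0.2222.
With n_f = 2: 1/n_i² = 1/4 − 0.2222 = 0.02784, so n_i ≈ 5.99.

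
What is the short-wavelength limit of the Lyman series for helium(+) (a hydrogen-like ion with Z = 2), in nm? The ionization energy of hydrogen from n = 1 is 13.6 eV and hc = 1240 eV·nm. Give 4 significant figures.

The Lyman series has lower level n_f = 1; the series limit corresponds to n_i → ∞.
ΔE_max = 13.6 × 4 / 1² = 54.40 eV.
λ_min = 1240 / 54.40 = 22.79 nm.

22.79 nm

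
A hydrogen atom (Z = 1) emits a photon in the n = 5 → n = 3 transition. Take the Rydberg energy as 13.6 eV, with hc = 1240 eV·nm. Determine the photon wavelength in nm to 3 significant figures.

1280 nm

ΔE = 13.60 × (1/3² − 1/5²) = 13.60 × 0.07111 = 0.9671 eV.
λ = hc/ΔE = 1240 / 0.9671 = 1280 nm.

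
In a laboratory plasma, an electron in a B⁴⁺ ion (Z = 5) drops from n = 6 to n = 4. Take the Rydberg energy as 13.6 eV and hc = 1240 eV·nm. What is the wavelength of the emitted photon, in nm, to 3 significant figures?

105 nm

For Z = 5 the level energies scale as Z², so the effective Rydberg energy is 13.6 × 25 = 340.0 eV.
ΔE = 340.0 × (1/4² − 1/6²) = 340.0 × 0.03472 = 11.81 eV.
λ = hc/ΔE = 1240 / 11.81 = 105 nm.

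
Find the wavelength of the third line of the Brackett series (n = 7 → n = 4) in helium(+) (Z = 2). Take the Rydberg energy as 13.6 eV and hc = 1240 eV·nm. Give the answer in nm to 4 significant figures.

The Brackett series terminates on n_f = 4; the third line has n_i = 4+3 = 7.
ΔE = 54.40 × (1/4² − 1/7²) = 2.290 eV.
λ = 1240 / 2.290 = 541.5 nm.

541.5 nm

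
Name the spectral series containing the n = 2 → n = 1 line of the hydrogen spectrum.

The series is set by the lower level: n_f = 1 is the Lyman series.

Lyman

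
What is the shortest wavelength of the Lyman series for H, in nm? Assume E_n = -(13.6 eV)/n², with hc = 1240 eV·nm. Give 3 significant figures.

The Lyman series has lower level n_f = 1; the series limit corresponds to n_i → ∞.
ΔE_max = 13.6 × 1 / 1² = 13.60 eV.
λ_min = 1240 / 13.60 = 91.2 nm.

91.2 nm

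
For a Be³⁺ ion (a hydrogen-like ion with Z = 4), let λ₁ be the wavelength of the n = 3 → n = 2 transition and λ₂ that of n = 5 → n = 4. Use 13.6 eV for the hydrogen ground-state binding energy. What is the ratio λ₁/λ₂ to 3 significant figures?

λ ∝ 1/ΔE ∝ 1/(1/n_f² − 1/n_i²), and the Z² and hc factors cancel in the ratio.
λ₁/λ₂ = (1/4² − 1/5²)/(1/2² − 1/3²) = 0.02250/0.1389 = 0.162.

0.162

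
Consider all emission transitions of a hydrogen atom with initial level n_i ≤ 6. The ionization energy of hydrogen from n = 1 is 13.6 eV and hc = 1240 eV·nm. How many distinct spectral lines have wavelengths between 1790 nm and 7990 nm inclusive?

Enumerate all n_i → n_f pairs with 1 ≤ n_f < n_i ≤ 6 and compute λ = 1240 / [13.6·1·(1/n_f² − 1/n_i²)].
Lines falling in [1790, 7990] nm: 4→3 (1876 nm), 6→4 (2626 nm), 5→4 (4052 nm), 6→5 (7460 nm).

4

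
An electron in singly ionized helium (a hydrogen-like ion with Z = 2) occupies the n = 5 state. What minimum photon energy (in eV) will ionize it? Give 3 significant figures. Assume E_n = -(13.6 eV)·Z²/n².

E_n = −13.6 Z²/n² = −54.40/n² eV for Z = 2.
E_5 = −54.40/25 = −2.18 eV, so ionization (to E = 0) requires 2.18 eV.

2.18 eV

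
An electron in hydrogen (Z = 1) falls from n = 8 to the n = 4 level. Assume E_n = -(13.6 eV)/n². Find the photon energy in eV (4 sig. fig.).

E_8 = −13.60/64 = −0.2125 eV and E_4 = −13.60/16 = −0.8500 eV.
The photon energy is |E_8 − E_4| = 0.6375 eV.

0.6375 eV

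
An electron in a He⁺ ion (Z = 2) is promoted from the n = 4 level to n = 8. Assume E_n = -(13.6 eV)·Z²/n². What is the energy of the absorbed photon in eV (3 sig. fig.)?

The Bohr energies scale as Z², so for Z = 2: E_n = −54.40/n² eV.
E_8 = −54.40/64 = −0.8500 eV and E_4 = −54.40/16 = −3.400 eV.
The photon energy is |E_8 − E_4| = 2.55 eV.

2.55 eV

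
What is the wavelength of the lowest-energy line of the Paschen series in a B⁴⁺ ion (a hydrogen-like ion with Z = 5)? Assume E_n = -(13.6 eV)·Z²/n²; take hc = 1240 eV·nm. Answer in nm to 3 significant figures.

The Paschen series terminates on n_f = 3; the first line has n_i = 3+1 = 4.
ΔE = 340.0 × (1/3² − 1/4²) = 16.53 eV.
λ = 1240 / 16.53 = 75.0 nm.

75.0 nm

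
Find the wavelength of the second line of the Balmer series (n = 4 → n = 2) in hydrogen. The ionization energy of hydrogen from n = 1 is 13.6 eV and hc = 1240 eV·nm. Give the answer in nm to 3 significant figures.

The Balmer series terminates on n_f = 2; the second line has n_i = 2+2 = 4.
ΔE = 13.60 × (1/2² − 1/4²) = 2.550 eV.
λ = 1240 / 2.550 = 486 nm.

486 nm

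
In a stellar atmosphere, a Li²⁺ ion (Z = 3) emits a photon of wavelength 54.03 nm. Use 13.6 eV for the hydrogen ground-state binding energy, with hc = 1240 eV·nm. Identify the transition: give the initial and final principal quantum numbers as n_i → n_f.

n_i = 4, n_f = 2

The photon energy is ΔE = hc/λ = 1240 / 54.03 = 22.95 eV.
With Z = 3, ΔE = 122.4 × (1/n_f² − 1/n_i²), so 1/n_f² − 1/n_i² = 0.1875.
Trying n_f = 2 gives 1/n_i² = 0.06250, i.e. n_i ≈ 4; this pair matches.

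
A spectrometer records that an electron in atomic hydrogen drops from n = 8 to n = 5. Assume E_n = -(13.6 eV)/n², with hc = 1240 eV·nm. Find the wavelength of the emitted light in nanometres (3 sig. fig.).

3740 nm

ΔE = 13.60 × (1/5² − 1/8²) = 13.60 × 0.02438 = 0.3315 eV.
λ = hc/ΔE = 1240 / 0.3315 = 3740 nm.
This line belongs to the Pfund series.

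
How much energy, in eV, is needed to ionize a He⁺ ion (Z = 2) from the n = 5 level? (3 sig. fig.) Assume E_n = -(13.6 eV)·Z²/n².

2.18 eV

E_n = −13.6 Z²/n² = −54.40/n² eV for Z = 2.
E_5 = −54.40/25 = −2.18 eV, so ionization (to E = 0) requires 2.18 eV.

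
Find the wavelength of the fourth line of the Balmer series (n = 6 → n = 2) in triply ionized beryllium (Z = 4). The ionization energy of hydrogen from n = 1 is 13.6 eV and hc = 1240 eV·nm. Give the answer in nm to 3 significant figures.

25.6 nm

The Balmer series terminates on n_f = 2; the fourth line has n_i = 2+4 = 6.
ΔE = 217.6 × (1/2² − 1/6²) = 48.36 eV.
λ = 1240 / 48.36 = 25.6 nm.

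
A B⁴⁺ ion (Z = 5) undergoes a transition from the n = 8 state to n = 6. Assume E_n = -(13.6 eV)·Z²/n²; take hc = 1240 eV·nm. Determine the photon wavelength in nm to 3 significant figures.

For Z = 5 the level energies scale as Z², so the effective Rydberg energy is 13.6 × 25 = 340.0 eV.
ΔE = 340.0 × (1/6² − 1/8²) = 340.0 × 0.01215 = 4.132 eV.
λ = hc/ΔE = 1240 / 4.132 = 300 nm.

300 nm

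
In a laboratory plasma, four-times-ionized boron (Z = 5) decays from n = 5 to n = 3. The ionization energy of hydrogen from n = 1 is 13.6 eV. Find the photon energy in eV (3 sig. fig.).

The Bohr energies scale as Z², so for Z = 5: E_n = −340.0/n² eV.
E_5 = −340.0/25 = −13.60 eV and E_3 = −340.0/9 = −37.78 eV.
The photon energy is |E_5 − E_3| = 24.2 eV.

24.2 eV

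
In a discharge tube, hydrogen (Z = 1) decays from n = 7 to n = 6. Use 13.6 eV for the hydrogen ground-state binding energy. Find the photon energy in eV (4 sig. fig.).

0.1002 eV

E_7 = −13.60/49 = −0.2776 eV and E_6 = −13.60/36 = −0.3778 eV.
The photon energy is |E_7 − E_6| = 0.1002 eV.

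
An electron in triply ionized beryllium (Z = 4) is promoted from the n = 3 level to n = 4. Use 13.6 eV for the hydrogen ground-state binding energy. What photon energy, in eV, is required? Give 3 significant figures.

10.6 eV

The Bohr energies scale as Z², so for Z = 4: E_n = −217.6/n² eV.
E_4 = −217.6/16 = −13.60 eV and E_3 = −217.6/9 = −24.18 eV.
The photon energy is |E_4 − E_3| = 10.6 eV.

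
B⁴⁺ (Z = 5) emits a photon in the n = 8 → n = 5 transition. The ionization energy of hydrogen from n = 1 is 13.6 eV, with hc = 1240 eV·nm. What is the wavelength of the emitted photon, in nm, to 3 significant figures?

150 nm

For Z = 5 the level energies scale as Z², so the effective Rydberg energy is 13.6 × 25 = 340.0 eV.
ΔE = 340.0 × (1/5² − 1/8²) = 340.0 × 0.02438 = 8.288 eV.
λ = hc/ΔE = 1240 / 8.288 = 150 nm.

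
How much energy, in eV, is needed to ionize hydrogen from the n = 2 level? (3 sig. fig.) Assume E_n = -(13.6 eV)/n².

E_2 = −13.60/4 = −3.40 eV, so ionization (to E = 0) requires 3.40 eV.

3.40 eV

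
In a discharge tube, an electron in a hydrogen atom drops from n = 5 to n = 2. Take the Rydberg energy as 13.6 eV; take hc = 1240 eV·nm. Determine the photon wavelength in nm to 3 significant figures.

ΔE = 13.60 × (1/2² − 1/5²) = 13.60 × 0.2100 = 2.856 eV.
λ = hc/ΔE = 1240 / 2.856 = 434 nm.
This line belongs to the Balmer series.

434 nm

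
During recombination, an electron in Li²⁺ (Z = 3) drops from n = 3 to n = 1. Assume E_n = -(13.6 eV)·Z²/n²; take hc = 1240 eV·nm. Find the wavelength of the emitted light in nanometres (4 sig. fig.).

11.40 nm

For Z = 3 the level energies scale as Z², so the effective Rydberg energy is 13.6 × 9 = 122.4 eV.
ΔE = 122.4 × (1/1² − 1/3²) = 122.4 × 0.8889 = 108.8 eV.
λ = hc/ΔE = 1240 / 108.8 = 11.40 nm.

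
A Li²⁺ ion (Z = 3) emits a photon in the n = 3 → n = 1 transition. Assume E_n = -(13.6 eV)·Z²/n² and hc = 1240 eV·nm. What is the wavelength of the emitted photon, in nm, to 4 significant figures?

11.40 nm

For Z = 3 the level energies scale as Z², so the effective Rydberg energy is 13.6 × 9 = 122.4 eV.
ΔE = 122.4 × (1/1² − 1/3²) = 122.4 × 0.8889 = 108.8 eV.
λ = hc/ΔE = 1240 / 108.8 = 11.40 nm.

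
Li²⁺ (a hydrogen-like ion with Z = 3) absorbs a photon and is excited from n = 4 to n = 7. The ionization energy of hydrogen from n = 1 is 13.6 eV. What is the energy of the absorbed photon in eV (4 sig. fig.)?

5.152 eV

The Bohr energies scale as Z², so for Z = 3: E_n = −122.4/n² eV.
E_7 = −122.4/49 = −2.498 eV and E_4 = −122.4/16 = −7.650 eV.
The photon energy is |E_7 − E_4| = 5.152 eV.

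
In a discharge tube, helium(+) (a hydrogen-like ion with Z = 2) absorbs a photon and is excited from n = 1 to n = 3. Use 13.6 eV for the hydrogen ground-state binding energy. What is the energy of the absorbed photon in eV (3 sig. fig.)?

48.4 eV

The Bohr energies scale as Z², so for Z = 2: E_n = −54.40/n² eV.
E_3 = −54.40/9 = −6.044 eV and E_1 = −54.40/1 = −54.40 eV.
The photon energy is |E_3 − E_1| = 48.4 eV.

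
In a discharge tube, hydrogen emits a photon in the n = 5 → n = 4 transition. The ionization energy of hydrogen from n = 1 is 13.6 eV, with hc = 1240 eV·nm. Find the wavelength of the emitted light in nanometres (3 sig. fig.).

4050 nm

ΔE = 13.60 × (1/4² − 1/5²) = 13.60 × 0.02250 = 0.3060 eV.
λ = hc/ΔE = 1240 / 0.3060 = 4050 nm.
This line belongs to the Brackett series.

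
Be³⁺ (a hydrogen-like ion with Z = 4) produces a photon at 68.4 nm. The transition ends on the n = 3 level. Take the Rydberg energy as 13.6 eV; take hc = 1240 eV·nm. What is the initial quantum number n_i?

The photon energy is ΔE = hc/λ = 1240 / 68.4 = 18.13 eV.
With Z = 4, ΔE = 217.6 × (1/n_f² − 1/n_i²), so 1/n_f² − 1/n_i² = 0.08331.
With n_f = 3: 1/n_i² = 1/9 − 0.08331 = 0.02780, so n_i ≈ 6.00.

n_i = 6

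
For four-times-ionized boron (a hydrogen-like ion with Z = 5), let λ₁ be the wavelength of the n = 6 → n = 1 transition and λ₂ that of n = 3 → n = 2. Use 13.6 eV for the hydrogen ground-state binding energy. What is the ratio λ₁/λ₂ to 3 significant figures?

λ ∝ 1/ΔE ∝ 1/(1/n_f² − 1/n_i²), and the Z² and hc factors cancel in the ratio.
λ₁/λ₂ = (1/2² − 1/3²)/(1/1² − 1/6²) = 0.1389/0.9722 = 0.143.

0.143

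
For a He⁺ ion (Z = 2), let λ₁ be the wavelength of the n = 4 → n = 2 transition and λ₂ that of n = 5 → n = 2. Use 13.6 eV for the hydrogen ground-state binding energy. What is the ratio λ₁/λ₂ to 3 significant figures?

λ ∝ 1/ΔE ∝ 1/(1/n_f² − 1/n_i²), and the Z² and hc factors cancel in the ratio.
λ₁/λ₂ = (1/2² − 1/5²)/(1/2² − 1/4²) = 0.2100/0.1875 = 1.12.

1.12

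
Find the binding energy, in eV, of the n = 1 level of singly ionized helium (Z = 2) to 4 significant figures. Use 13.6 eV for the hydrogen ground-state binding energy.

54.40 eV

E_n = −13.6 Z²/n² = −54.40/n² eV for Z = 2.
E_1 = −54.40/1 = −54.40 eV, so ionization (to E = 0) requires 54.40 eV.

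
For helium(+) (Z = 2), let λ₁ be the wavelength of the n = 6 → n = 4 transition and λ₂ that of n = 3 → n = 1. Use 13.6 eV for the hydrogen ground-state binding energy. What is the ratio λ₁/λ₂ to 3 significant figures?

λ ∝ 1/ΔE ∝ 1/(1/n_f² − 1/n_i²), and the Z² and hc factors cancel in the ratio.
λ₁/λ₂ = (1/1² − 1/3²)/(1/4² − 1/6²) = 0.8889/0.03472 = 25.6.

25.6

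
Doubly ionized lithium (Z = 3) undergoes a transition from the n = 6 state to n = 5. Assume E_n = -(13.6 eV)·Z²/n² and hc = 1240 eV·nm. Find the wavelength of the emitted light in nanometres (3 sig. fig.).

829 nm

For Z = 3 the level energies scale as Z², so the effective Rydberg energy is 13.6 × 9 = 122.4 eV.
ΔE = 122.4 × (1/5² − 1/6²) = 122.4 × 0.01222 = 1.496 eV.
λ = hc/ΔE = 1240 / 1.496 = 829 nm.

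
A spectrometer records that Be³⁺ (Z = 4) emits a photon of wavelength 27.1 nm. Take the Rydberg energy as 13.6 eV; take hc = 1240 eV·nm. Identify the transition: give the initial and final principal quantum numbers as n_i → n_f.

The photon energy is ΔE = hc/λ = 1240 / 27.1 = 45.76 eV.
With Z = 4, ΔE = 217.6 × (1/n_f² − 1/n_i²), so 1/n_f² − 1/n_i² = 0.2103.
Trying n_f = 2 gives 1/n_i² = 0.03972, i.e. n_i ≈ 5; this pair matches.

n_i = 5, n_f = 2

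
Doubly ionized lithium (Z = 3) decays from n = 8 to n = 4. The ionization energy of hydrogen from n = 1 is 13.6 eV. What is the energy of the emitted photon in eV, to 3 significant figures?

5.74 eV

The Bohr energies scale as Z², so for Z = 3: E_n = −122.4/n² eV.
E_8 = −122.4/64 = −1.913 eV and E_4 = −122.4/16 = −7.650 eV.
The photon energy is |E_8 − E_4| = 5.74 eV.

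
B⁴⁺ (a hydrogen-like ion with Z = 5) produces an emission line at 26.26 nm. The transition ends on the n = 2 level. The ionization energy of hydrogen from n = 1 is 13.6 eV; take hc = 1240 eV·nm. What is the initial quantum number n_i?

The photon energy is ΔE = hc/λ = 1240 / 26.26 = 47.22 eV.
With Z = 5, ΔE = 340.0 × (1/n_f² − 1/n_i²), so 1/n_f² − 1/n_i² = 0.1389.
With n_f = 2: 1/n_i² = 1/4 − 0.1389 = 0.1111, so n_i ≈ 3.00.

n_i = 3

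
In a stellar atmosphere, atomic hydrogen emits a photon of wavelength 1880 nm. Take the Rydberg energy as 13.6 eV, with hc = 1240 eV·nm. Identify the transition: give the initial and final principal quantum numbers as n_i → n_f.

The photon energy is ΔE = hc/λ = 1240 / 1880 = 0.6596 eV.
With Z = 1, ΔE = 13.60 × (1/n_f² − 1/n_i²), so 1/n_f² − 1/n_i² = 0.04850.
Trying n_f = 3 gives 1/n_i² = 0.06261, i.e. n_i ≈ 4; this pair matches.

n_i = 4, n_f = 3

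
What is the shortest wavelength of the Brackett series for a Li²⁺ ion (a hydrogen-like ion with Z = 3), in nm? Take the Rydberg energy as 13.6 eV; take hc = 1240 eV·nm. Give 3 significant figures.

162 nm

The Brackett series has lower level n_f = 4; the series limit corresponds to n_i → ∞.
ΔE_max = 13.6 × 9 / 4² = 7.650 eV.
λ_min = 1240 / 7.650 = 162 nm.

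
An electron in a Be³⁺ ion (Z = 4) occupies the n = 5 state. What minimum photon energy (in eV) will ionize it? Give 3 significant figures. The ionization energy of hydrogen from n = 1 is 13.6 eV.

8.70 eV

E_n = −13.6 Z²/n² = −217.6/n² eV for Z = 4.
E_5 = −217.6/25 = −8.70 eV, so ionization (to E = 0) requires 8.70 eV.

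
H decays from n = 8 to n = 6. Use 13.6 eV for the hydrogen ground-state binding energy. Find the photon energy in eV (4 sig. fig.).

0.1653 eV

E_8 = −13.60/64 = −0.2125 eV and E_6 = −13.60/36 = −0.3778 eV.
The photon energy is |E_8 − E_6| = 0.1653 eV.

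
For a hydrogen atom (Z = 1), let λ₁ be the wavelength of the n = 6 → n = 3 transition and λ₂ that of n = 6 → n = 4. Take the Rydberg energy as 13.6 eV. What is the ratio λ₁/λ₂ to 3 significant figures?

λ ∝ 1/ΔE ∝ 1/(1/n_f² − 1/n_i²), and the Z² and hc factors cancel in the ratio.
λ₁/λ₂ = (1/4² − 1/6²)/(1/3² − 1/6²) = 0.03472/0.08333 = 0.417.

0.417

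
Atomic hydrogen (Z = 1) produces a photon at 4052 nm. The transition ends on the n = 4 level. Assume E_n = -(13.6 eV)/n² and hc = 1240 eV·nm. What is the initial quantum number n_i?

The photon energy is ΔE = hc/λ = 1240 / 4052 = 0.3060 eV.
With Z = 1, ΔE = 13.60 × (1/n_f² − 1/n_i²), so 1/n_f² − 1/n_i² = 0.02250.
With n_f = 4: 1/n_i² = 1/16 − 0.02250 = 0.04000, so n_i ≈ 5.00.

n_i = 5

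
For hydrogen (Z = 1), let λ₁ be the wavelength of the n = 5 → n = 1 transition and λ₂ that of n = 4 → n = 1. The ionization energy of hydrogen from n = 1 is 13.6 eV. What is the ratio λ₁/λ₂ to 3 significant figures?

0.977

λ ∝ 1/ΔE ∝ 1/(1/n_f² − 1/n_i²), and the Z² and hc factors cancel in the ratio.
λ₁/λ₂ = (1/1² − 1/4²)/(1/1² − 1/5²) = 0.9375/0.9600 = 0.977.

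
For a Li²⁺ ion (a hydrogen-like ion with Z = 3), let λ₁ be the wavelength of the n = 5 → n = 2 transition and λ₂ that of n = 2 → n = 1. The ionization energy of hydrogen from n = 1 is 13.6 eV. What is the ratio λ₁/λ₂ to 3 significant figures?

λ ∝ 1/ΔE ∝ 1/(1/n_f² − 1/n_i²), and the Z² and hc factors cancel in the ratio.
λ₁/λ₂ = (1/1² − 1/2²)/(1/2² − 1/5²) = 0.7500/0.2100 = 3.57.

3.57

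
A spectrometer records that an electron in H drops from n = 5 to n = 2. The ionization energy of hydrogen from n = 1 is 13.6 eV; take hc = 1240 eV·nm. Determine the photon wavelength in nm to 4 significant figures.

434.2 nm

ΔE = 13.60 × (1/2² − 1/5²) = 13.60 × 0.2100 = 2.856 eV.
λ = hc/ΔE = 1240 / 2.856 = 434.2 nm.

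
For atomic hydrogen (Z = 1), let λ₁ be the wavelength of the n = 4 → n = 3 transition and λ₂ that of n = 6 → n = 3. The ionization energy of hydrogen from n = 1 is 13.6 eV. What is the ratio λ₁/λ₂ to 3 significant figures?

1.71

λ ∝ 1/ΔE ∝ 1/(1/n_f² − 1/n_i²), and the Z² and hc factors cancel in the ratio.
λ₁/λ₂ = (1/3² − 1/6²)/(1/3² − 1/4²) = 0.08333/0.04861 = 1.71.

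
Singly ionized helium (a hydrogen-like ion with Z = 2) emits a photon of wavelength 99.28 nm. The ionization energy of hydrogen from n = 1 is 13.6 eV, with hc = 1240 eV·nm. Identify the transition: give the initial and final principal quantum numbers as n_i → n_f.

The photon energy is ΔE = hc/λ = 1240 / 99.28 = 12.49 eV.
With Z = 2, ΔE = 54.40 × (1/n_f² − 1/n_i²), so 1/n_f² − 1/n_i² = 0.2296.
Trying n_f = 2 gives 1/n_i² = 0.02041, i.e. n_i ≈ 7; this pair matches.

n_i = 7, n_f = 2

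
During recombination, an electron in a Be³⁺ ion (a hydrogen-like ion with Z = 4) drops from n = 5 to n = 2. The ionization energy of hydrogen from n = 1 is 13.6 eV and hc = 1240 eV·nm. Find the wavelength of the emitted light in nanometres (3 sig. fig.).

27.1 nm

For Z = 4 the level energies scale as Z², so the effective Rydberg energy is 13.6 × 16 = 217.6 eV.
ΔE = 217.6 × (1/2² − 1/5²) = 217.6 × 0.2100 = 45.70 eV.
λ = hc/ΔE = 1240 / 45.70 = 27.1 nm.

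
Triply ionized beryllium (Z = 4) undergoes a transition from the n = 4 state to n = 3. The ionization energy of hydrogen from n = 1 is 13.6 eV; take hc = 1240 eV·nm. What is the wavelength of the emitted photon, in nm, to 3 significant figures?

117 nm

For Z = 4 the level energies scale as Z², so the effective Rydberg energy is 13.6 × 16 = 217.6 eV.
ΔE = 217.6 × (1/3² − 1/4²) = 217.6 × 0.04861 = 10.58 eV.
λ = hc/ΔE = 1240 / 10.58 = 117 nm.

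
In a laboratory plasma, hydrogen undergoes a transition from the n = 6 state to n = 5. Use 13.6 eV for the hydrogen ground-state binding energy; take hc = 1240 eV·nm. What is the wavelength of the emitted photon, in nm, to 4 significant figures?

7460 nm

ΔE = 13.60 × (1/5² − 1/6²) = 13.60 × 0.01222 = 0.1662 eV.
λ = hc/ΔE = 1240 / 0.1662 = 7460 nm.
This line belongs to the Pfund series.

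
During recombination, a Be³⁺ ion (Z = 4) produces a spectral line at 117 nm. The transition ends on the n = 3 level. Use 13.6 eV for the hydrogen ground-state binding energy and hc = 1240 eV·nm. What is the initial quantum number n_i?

n_i = 4

The photon energy is ΔE = hc/λ = 1240 / 117 = 10.60 eV.
With Z = 4, ΔE = 217.6 × (1/n_f² − 1/n_i²), so 1/n_f² − 1/n_i² = 0.04871.
With n_f = 3: 1/n_i² = 1/9 − 0.04871 = 0.06241, so n_i ≈ 4.00.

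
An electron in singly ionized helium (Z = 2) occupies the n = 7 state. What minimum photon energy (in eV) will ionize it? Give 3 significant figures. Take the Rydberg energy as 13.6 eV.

1.11 eV

E_n = −13.6 Z²/n² = −54.40/n² eV for Z = 2.
E_7 = −54.40/49 = −1.11 eV, so ionization (to E = 0) requires 1.11 eV.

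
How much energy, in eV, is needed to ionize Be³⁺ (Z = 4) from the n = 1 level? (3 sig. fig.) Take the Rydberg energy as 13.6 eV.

E_n = −13.6 Z²/n² = −217.6/n² eV for Z = 4.
E_1 = −217.6/1 = −218 eV, so ionization (to E = 0) requires 218 eV.

218 eV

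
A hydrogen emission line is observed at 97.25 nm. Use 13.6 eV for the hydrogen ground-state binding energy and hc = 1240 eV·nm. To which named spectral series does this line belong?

ΔE = 1240/97.25 = 12.75 eV.
This matches 13.6 × (1/1² − 1/4²), so n_f = 1: the Lyman series.

Lyman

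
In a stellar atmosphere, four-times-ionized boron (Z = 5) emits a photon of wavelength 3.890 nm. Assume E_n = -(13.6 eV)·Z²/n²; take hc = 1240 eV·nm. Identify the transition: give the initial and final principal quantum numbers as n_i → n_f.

n_i = 4, n_f = 1

The photon energy is ΔE = hc/λ = 1240 / 3.890 = 318.8 eV.
With Z = 5, ΔE = 340.0 × (1/n_f² − 1/n_i²), so 1/n_f² − 1/n_i² = 0.9375.
Trying n_f = 1 gives 1/n_i² = 0.06245, i.e. n_i ≈ 4; this pair matches.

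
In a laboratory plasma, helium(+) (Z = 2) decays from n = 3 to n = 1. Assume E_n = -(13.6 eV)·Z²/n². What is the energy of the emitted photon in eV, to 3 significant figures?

48.4 eV

The Bohr energies scale as Z², so for Z = 2: E_n = −54.40/n² eV.
E_3 = −54.40/9 = −6.044 eV and E_1 = −54.40/1 = −54.40 eV.
The photon energy is |E_3 − E_1| = 48.4 eV.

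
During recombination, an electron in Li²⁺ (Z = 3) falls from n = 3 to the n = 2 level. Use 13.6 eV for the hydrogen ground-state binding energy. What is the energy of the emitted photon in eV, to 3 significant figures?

The Bohr energies scale as Z², so for Z = 3: E_n = −122.4/n² eV.
E_3 = −122.4/9 = −13.60 eV and E_2 = −122.4/4 = −30.60 eV.
The photon energy is |E_3 − E_2| = 17.0 eV.

17.0 eV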